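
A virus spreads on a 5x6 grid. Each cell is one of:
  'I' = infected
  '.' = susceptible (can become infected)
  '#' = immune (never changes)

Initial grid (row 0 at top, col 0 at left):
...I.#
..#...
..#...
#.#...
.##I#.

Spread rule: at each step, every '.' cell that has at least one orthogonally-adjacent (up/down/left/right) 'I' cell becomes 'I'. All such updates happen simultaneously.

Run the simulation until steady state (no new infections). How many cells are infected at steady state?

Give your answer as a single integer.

Answer: 21

Derivation:
Step 0 (initial): 2 infected
Step 1: +4 new -> 6 infected
Step 2: +4 new -> 10 infected
Step 3: +5 new -> 15 infected
Step 4: +4 new -> 19 infected
Step 5: +2 new -> 21 infected
Step 6: +0 new -> 21 infected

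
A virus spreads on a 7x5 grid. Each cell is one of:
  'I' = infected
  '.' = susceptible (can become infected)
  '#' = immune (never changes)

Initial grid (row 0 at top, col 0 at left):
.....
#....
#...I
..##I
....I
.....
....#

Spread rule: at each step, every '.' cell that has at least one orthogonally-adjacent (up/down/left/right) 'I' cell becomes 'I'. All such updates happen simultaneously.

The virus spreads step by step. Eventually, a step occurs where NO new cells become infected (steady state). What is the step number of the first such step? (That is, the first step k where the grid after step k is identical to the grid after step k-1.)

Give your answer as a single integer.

Answer: 7

Derivation:
Step 0 (initial): 3 infected
Step 1: +4 new -> 7 infected
Step 2: +5 new -> 12 infected
Step 3: +6 new -> 18 infected
Step 4: +6 new -> 24 infected
Step 5: +4 new -> 28 infected
Step 6: +2 new -> 30 infected
Step 7: +0 new -> 30 infected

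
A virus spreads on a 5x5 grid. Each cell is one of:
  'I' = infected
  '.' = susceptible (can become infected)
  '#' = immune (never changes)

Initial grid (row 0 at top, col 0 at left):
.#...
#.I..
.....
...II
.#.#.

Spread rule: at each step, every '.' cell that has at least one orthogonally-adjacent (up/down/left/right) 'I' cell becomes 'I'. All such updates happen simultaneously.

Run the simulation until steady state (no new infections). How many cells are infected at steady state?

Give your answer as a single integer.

Step 0 (initial): 3 infected
Step 1: +8 new -> 11 infected
Step 2: +5 new -> 16 infected
Step 3: +3 new -> 19 infected
Step 4: +1 new -> 20 infected
Step 5: +0 new -> 20 infected

Answer: 20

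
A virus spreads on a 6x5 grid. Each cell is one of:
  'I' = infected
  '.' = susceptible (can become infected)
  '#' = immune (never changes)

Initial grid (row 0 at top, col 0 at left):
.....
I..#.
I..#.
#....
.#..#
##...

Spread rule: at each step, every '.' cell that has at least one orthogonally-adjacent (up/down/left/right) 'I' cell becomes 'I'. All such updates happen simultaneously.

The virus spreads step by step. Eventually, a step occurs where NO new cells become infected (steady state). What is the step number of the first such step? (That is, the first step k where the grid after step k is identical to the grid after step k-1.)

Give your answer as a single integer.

Answer: 8

Derivation:
Step 0 (initial): 2 infected
Step 1: +3 new -> 5 infected
Step 2: +4 new -> 9 infected
Step 3: +2 new -> 11 infected
Step 4: +3 new -> 14 infected
Step 5: +4 new -> 18 infected
Step 6: +3 new -> 21 infected
Step 7: +1 new -> 22 infected
Step 8: +0 new -> 22 infected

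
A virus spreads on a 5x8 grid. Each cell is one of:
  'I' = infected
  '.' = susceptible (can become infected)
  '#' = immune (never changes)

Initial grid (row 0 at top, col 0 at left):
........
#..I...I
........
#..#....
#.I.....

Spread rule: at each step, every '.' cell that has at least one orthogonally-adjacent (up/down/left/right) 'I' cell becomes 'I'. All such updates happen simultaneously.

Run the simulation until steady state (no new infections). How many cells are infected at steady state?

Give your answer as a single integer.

Answer: 36

Derivation:
Step 0 (initial): 3 infected
Step 1: +10 new -> 13 infected
Step 2: +11 new -> 24 infected
Step 3: +8 new -> 32 infected
Step 4: +4 new -> 36 infected
Step 5: +0 new -> 36 infected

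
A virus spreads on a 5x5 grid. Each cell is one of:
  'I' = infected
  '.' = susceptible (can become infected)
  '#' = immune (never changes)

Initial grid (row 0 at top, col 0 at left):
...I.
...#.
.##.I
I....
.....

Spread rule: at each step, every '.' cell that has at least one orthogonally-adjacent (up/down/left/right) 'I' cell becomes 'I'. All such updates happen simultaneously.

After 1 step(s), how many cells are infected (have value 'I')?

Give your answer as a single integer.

Answer: 11

Derivation:
Step 0 (initial): 3 infected
Step 1: +8 new -> 11 infected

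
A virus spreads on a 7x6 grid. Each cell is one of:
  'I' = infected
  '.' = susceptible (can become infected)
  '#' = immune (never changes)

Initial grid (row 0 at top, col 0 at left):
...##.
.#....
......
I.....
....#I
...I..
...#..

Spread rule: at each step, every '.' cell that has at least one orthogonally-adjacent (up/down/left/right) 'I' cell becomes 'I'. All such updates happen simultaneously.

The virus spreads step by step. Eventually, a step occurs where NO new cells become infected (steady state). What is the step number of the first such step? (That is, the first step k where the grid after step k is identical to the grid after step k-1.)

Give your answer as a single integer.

Answer: 6

Derivation:
Step 0 (initial): 3 infected
Step 1: +8 new -> 11 infected
Step 2: +13 new -> 24 infected
Step 3: +7 new -> 31 infected
Step 4: +5 new -> 36 infected
Step 5: +1 new -> 37 infected
Step 6: +0 new -> 37 infected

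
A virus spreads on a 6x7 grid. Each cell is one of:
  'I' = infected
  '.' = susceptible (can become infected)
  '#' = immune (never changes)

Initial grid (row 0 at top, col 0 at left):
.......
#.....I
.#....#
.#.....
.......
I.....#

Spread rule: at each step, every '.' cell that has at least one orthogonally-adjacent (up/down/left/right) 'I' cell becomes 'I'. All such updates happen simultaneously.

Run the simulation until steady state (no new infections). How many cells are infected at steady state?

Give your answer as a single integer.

Answer: 37

Derivation:
Step 0 (initial): 2 infected
Step 1: +4 new -> 6 infected
Step 2: +6 new -> 12 infected
Step 3: +7 new -> 19 infected
Step 4: +9 new -> 28 infected
Step 5: +7 new -> 35 infected
Step 6: +1 new -> 36 infected
Step 7: +1 new -> 37 infected
Step 8: +0 new -> 37 infected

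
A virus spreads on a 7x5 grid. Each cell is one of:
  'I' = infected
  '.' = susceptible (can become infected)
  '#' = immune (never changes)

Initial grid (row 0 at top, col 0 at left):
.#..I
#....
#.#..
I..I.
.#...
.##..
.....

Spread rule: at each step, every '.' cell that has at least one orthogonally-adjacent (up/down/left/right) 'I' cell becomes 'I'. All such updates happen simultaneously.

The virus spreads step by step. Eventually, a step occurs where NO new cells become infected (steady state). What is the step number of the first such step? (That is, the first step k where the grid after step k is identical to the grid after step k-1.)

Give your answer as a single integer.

Answer: 5

Derivation:
Step 0 (initial): 3 infected
Step 1: +8 new -> 11 infected
Step 2: +8 new -> 19 infected
Step 3: +5 new -> 24 infected
Step 4: +3 new -> 27 infected
Step 5: +0 new -> 27 infected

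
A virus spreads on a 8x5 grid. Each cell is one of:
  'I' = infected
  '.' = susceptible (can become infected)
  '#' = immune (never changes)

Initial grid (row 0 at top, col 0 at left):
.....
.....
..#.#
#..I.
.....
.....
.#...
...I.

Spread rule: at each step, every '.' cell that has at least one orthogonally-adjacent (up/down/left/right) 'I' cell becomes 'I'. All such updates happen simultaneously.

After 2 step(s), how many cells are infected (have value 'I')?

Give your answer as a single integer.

Answer: 17

Derivation:
Step 0 (initial): 2 infected
Step 1: +7 new -> 9 infected
Step 2: +8 new -> 17 infected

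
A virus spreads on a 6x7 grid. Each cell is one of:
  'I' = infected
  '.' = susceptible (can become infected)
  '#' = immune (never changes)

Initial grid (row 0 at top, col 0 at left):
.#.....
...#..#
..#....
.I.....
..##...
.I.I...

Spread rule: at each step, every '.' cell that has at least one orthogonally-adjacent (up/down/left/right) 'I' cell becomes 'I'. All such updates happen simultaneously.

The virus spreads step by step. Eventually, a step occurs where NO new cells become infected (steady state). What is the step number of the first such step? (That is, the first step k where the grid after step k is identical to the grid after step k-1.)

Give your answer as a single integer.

Step 0 (initial): 3 infected
Step 1: +7 new -> 10 infected
Step 2: +6 new -> 16 infected
Step 3: +6 new -> 22 infected
Step 4: +5 new -> 27 infected
Step 5: +4 new -> 31 infected
Step 6: +3 new -> 34 infected
Step 7: +1 new -> 35 infected
Step 8: +1 new -> 36 infected
Step 9: +0 new -> 36 infected

Answer: 9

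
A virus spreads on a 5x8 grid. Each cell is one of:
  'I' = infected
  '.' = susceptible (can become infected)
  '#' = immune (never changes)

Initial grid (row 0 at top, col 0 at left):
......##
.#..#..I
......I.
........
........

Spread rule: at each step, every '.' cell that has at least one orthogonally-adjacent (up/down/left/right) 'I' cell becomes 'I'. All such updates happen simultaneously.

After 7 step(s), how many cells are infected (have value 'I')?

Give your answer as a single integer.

Answer: 34

Derivation:
Step 0 (initial): 2 infected
Step 1: +4 new -> 6 infected
Step 2: +5 new -> 11 infected
Step 3: +5 new -> 16 infected
Step 4: +5 new -> 21 infected
Step 5: +5 new -> 26 infected
Step 6: +4 new -> 30 infected
Step 7: +4 new -> 34 infected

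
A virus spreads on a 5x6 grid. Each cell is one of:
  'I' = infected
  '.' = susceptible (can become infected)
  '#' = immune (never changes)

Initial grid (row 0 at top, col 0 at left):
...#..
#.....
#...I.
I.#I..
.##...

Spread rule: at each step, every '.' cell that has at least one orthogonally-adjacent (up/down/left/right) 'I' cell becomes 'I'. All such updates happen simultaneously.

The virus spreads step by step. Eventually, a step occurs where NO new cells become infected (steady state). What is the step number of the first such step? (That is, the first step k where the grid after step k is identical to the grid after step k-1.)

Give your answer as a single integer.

Step 0 (initial): 3 infected
Step 1: +7 new -> 10 infected
Step 2: +7 new -> 17 infected
Step 3: +4 new -> 21 infected
Step 4: +2 new -> 23 infected
Step 5: +1 new -> 24 infected
Step 6: +0 new -> 24 infected

Answer: 6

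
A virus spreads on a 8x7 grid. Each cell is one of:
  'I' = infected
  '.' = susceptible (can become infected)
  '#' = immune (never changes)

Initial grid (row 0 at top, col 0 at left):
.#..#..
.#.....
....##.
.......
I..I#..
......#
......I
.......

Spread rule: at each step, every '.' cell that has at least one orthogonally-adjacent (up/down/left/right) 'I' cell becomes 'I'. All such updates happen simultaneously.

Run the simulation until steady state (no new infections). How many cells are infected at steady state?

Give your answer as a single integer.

Answer: 49

Derivation:
Step 0 (initial): 3 infected
Step 1: +8 new -> 11 infected
Step 2: +13 new -> 24 infected
Step 3: +11 new -> 35 infected
Step 4: +8 new -> 43 infected
Step 5: +3 new -> 46 infected
Step 6: +2 new -> 48 infected
Step 7: +1 new -> 49 infected
Step 8: +0 new -> 49 infected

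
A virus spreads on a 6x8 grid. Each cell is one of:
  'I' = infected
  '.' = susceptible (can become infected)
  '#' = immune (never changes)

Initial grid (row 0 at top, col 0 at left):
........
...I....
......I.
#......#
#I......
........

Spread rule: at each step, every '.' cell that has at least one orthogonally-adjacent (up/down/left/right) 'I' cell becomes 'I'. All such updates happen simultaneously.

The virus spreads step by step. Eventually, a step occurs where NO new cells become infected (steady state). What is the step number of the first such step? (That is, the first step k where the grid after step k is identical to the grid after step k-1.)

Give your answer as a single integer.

Step 0 (initial): 3 infected
Step 1: +11 new -> 14 infected
Step 2: +16 new -> 30 infected
Step 3: +11 new -> 41 infected
Step 4: +4 new -> 45 infected
Step 5: +0 new -> 45 infected

Answer: 5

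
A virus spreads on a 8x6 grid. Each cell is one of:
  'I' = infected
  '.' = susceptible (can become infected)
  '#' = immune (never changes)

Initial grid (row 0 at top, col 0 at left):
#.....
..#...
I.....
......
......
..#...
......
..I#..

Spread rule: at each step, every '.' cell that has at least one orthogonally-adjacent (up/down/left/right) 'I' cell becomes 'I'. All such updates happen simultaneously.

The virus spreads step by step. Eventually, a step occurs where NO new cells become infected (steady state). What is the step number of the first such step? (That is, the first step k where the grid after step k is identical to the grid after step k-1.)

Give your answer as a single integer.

Step 0 (initial): 2 infected
Step 1: +5 new -> 7 infected
Step 2: +7 new -> 14 infected
Step 3: +9 new -> 23 infected
Step 4: +9 new -> 32 infected
Step 5: +7 new -> 39 infected
Step 6: +4 new -> 43 infected
Step 7: +1 new -> 44 infected
Step 8: +0 new -> 44 infected

Answer: 8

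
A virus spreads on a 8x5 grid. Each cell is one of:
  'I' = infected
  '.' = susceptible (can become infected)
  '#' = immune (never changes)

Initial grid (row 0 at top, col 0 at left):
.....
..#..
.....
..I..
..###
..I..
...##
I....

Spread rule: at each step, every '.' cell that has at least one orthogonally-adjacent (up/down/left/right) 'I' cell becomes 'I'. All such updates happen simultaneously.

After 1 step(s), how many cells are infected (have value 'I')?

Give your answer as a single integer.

Step 0 (initial): 3 infected
Step 1: +8 new -> 11 infected

Answer: 11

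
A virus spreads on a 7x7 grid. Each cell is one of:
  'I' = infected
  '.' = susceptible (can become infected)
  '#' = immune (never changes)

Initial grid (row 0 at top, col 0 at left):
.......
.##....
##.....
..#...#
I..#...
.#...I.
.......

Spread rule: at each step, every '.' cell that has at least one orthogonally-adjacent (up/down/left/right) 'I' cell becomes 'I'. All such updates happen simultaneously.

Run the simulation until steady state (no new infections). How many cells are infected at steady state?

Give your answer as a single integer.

Step 0 (initial): 2 infected
Step 1: +7 new -> 9 infected
Step 2: +9 new -> 18 infected
Step 3: +5 new -> 23 infected
Step 4: +5 new -> 28 infected
Step 5: +4 new -> 32 infected
Step 6: +4 new -> 36 infected
Step 7: +1 new -> 37 infected
Step 8: +1 new -> 38 infected
Step 9: +1 new -> 39 infected
Step 10: +1 new -> 40 infected
Step 11: +1 new -> 41 infected
Step 12: +0 new -> 41 infected

Answer: 41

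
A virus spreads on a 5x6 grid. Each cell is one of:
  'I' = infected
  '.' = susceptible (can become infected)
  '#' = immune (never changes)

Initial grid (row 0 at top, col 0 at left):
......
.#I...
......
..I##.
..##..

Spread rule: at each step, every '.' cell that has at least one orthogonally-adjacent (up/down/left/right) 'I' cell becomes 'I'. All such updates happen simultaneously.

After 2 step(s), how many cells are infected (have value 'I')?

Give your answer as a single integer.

Step 0 (initial): 2 infected
Step 1: +4 new -> 6 infected
Step 2: +7 new -> 13 infected

Answer: 13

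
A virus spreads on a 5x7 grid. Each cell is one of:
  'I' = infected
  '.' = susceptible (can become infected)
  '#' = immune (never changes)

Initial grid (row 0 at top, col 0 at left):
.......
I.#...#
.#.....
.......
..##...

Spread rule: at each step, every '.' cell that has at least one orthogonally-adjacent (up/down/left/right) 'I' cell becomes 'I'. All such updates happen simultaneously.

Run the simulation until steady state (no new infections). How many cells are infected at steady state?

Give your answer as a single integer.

Step 0 (initial): 1 infected
Step 1: +3 new -> 4 infected
Step 2: +2 new -> 6 infected
Step 3: +3 new -> 9 infected
Step 4: +3 new -> 12 infected
Step 5: +4 new -> 16 infected
Step 6: +4 new -> 20 infected
Step 7: +5 new -> 25 infected
Step 8: +3 new -> 28 infected
Step 9: +2 new -> 30 infected
Step 10: +0 new -> 30 infected

Answer: 30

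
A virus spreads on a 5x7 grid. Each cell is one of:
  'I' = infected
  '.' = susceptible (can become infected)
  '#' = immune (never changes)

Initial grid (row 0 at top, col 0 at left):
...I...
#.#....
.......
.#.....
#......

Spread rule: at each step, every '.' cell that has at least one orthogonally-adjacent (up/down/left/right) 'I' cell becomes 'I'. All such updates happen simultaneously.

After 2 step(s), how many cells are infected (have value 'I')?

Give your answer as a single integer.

Step 0 (initial): 1 infected
Step 1: +3 new -> 4 infected
Step 2: +4 new -> 8 infected

Answer: 8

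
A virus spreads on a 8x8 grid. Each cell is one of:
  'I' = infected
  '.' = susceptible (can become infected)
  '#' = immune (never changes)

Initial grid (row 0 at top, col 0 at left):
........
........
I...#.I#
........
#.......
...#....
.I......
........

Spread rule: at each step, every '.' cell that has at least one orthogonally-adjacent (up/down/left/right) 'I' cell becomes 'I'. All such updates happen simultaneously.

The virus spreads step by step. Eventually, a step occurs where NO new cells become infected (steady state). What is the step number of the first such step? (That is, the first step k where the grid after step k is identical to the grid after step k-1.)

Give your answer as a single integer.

Answer: 7

Derivation:
Step 0 (initial): 3 infected
Step 1: +10 new -> 13 infected
Step 2: +16 new -> 29 infected
Step 3: +14 new -> 43 infected
Step 4: +12 new -> 55 infected
Step 5: +4 new -> 59 infected
Step 6: +1 new -> 60 infected
Step 7: +0 new -> 60 infected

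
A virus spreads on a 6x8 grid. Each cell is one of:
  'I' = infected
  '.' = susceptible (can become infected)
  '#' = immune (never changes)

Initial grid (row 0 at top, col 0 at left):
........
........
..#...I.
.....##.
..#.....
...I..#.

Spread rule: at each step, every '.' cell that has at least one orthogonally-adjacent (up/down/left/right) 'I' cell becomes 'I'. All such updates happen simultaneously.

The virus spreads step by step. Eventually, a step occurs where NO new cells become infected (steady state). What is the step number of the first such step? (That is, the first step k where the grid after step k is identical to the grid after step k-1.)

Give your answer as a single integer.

Answer: 9

Derivation:
Step 0 (initial): 2 infected
Step 1: +6 new -> 8 infected
Step 2: +9 new -> 17 infected
Step 3: +10 new -> 27 infected
Step 4: +6 new -> 33 infected
Step 5: +4 new -> 37 infected
Step 6: +3 new -> 40 infected
Step 7: +2 new -> 42 infected
Step 8: +1 new -> 43 infected
Step 9: +0 new -> 43 infected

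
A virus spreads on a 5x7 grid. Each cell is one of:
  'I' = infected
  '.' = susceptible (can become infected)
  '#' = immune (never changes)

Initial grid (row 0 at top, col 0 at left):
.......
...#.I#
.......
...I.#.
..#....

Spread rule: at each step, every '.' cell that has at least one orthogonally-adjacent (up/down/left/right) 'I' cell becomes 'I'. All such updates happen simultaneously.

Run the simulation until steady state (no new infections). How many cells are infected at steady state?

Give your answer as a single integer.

Answer: 31

Derivation:
Step 0 (initial): 2 infected
Step 1: +7 new -> 9 infected
Step 2: +7 new -> 16 infected
Step 3: +7 new -> 23 infected
Step 4: +5 new -> 28 infected
Step 5: +2 new -> 30 infected
Step 6: +1 new -> 31 infected
Step 7: +0 new -> 31 infected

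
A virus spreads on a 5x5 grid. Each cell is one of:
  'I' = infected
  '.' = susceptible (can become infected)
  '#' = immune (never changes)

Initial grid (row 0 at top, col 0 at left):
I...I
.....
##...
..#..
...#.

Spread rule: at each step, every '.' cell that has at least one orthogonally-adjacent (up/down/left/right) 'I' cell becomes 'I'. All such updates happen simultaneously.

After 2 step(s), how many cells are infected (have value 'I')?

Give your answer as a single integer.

Step 0 (initial): 2 infected
Step 1: +4 new -> 6 infected
Step 2: +4 new -> 10 infected

Answer: 10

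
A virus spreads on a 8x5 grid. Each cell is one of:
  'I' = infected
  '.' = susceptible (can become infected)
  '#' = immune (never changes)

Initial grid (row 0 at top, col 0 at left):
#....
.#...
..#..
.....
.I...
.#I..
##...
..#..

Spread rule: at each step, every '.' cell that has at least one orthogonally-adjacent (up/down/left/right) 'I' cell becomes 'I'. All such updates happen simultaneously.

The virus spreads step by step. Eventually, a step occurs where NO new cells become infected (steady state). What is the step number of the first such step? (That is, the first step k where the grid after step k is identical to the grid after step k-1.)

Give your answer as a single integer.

Step 0 (initial): 2 infected
Step 1: +5 new -> 7 infected
Step 2: +7 new -> 14 infected
Step 3: +5 new -> 19 infected
Step 4: +4 new -> 23 infected
Step 5: +2 new -> 25 infected
Step 6: +3 new -> 28 infected
Step 7: +2 new -> 30 infected
Step 8: +1 new -> 31 infected
Step 9: +0 new -> 31 infected

Answer: 9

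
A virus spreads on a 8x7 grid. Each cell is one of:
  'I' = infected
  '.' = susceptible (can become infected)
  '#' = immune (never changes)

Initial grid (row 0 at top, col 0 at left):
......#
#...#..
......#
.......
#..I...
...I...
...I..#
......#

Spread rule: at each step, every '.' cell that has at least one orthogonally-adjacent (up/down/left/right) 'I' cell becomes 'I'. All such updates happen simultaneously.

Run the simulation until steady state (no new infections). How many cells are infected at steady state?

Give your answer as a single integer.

Step 0 (initial): 3 infected
Step 1: +8 new -> 11 infected
Step 2: +11 new -> 22 infected
Step 3: +11 new -> 33 infected
Step 4: +7 new -> 40 infected
Step 5: +5 new -> 45 infected
Step 6: +3 new -> 48 infected
Step 7: +1 new -> 49 infected
Step 8: +0 new -> 49 infected

Answer: 49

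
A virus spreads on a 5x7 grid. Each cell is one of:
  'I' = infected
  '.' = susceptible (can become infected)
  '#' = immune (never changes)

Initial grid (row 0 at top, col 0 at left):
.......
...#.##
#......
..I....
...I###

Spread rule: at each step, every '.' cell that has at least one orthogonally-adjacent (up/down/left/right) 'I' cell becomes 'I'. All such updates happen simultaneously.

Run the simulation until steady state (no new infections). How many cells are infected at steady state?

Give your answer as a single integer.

Answer: 28

Derivation:
Step 0 (initial): 2 infected
Step 1: +4 new -> 6 infected
Step 2: +6 new -> 12 infected
Step 3: +5 new -> 17 infected
Step 4: +6 new -> 23 infected
Step 5: +3 new -> 26 infected
Step 6: +1 new -> 27 infected
Step 7: +1 new -> 28 infected
Step 8: +0 new -> 28 infected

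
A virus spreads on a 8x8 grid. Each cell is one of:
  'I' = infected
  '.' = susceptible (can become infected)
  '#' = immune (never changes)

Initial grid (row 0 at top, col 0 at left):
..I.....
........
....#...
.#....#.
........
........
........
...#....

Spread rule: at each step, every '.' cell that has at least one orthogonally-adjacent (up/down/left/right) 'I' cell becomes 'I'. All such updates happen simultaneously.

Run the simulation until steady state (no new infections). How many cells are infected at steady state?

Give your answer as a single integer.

Step 0 (initial): 1 infected
Step 1: +3 new -> 4 infected
Step 2: +5 new -> 9 infected
Step 3: +6 new -> 15 infected
Step 4: +5 new -> 20 infected
Step 5: +8 new -> 28 infected
Step 6: +8 new -> 36 infected
Step 7: +7 new -> 43 infected
Step 8: +6 new -> 49 infected
Step 9: +5 new -> 54 infected
Step 10: +3 new -> 57 infected
Step 11: +2 new -> 59 infected
Step 12: +1 new -> 60 infected
Step 13: +0 new -> 60 infected

Answer: 60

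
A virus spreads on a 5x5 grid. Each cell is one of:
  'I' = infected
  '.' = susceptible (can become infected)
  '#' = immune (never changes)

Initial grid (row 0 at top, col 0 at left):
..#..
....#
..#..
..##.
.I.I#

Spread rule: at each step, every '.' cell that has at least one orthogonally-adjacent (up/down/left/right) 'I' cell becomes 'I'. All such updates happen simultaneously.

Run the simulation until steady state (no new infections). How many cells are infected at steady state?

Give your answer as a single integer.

Answer: 19

Derivation:
Step 0 (initial): 2 infected
Step 1: +3 new -> 5 infected
Step 2: +2 new -> 7 infected
Step 3: +2 new -> 9 infected
Step 4: +3 new -> 12 infected
Step 5: +2 new -> 14 infected
Step 6: +2 new -> 16 infected
Step 7: +2 new -> 18 infected
Step 8: +1 new -> 19 infected
Step 9: +0 new -> 19 infected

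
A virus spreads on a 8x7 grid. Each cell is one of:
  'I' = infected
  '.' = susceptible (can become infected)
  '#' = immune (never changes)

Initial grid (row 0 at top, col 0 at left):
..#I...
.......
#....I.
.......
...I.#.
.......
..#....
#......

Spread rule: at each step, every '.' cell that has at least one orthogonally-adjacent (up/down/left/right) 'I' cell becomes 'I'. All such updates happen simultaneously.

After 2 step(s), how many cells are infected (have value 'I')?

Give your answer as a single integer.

Step 0 (initial): 3 infected
Step 1: +10 new -> 13 infected
Step 2: +12 new -> 25 infected

Answer: 25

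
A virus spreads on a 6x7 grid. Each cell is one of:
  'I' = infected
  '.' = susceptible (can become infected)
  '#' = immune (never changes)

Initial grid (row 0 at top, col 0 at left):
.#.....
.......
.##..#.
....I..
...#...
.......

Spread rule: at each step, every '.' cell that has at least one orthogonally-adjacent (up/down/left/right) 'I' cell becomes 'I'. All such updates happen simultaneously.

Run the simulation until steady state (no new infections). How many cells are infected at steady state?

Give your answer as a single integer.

Step 0 (initial): 1 infected
Step 1: +4 new -> 5 infected
Step 2: +6 new -> 11 infected
Step 3: +9 new -> 20 infected
Step 4: +8 new -> 28 infected
Step 5: +6 new -> 34 infected
Step 6: +2 new -> 36 infected
Step 7: +1 new -> 37 infected
Step 8: +0 new -> 37 infected

Answer: 37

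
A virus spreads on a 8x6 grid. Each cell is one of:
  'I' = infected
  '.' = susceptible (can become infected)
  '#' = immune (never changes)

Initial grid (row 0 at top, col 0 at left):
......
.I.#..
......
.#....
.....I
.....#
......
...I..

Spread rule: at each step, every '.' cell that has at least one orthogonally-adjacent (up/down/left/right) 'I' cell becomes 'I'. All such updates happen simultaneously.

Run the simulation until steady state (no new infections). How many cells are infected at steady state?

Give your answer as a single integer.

Step 0 (initial): 3 infected
Step 1: +9 new -> 12 infected
Step 2: +13 new -> 25 infected
Step 3: +12 new -> 37 infected
Step 4: +7 new -> 44 infected
Step 5: +1 new -> 45 infected
Step 6: +0 new -> 45 infected

Answer: 45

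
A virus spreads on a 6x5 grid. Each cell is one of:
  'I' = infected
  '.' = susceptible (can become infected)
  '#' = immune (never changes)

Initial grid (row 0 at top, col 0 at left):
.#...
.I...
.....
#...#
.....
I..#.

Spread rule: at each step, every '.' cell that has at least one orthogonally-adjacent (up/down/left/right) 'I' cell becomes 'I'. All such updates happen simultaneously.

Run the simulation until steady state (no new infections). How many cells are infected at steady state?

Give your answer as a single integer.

Answer: 26

Derivation:
Step 0 (initial): 2 infected
Step 1: +5 new -> 7 infected
Step 2: +8 new -> 15 infected
Step 3: +5 new -> 20 infected
Step 4: +4 new -> 24 infected
Step 5: +1 new -> 25 infected
Step 6: +1 new -> 26 infected
Step 7: +0 new -> 26 infected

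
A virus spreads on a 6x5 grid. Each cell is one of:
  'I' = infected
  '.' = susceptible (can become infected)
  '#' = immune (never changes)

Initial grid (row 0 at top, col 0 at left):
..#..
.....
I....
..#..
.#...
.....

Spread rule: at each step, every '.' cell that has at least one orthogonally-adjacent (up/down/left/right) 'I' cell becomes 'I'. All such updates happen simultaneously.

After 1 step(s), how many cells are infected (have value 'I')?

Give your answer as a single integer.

Answer: 4

Derivation:
Step 0 (initial): 1 infected
Step 1: +3 new -> 4 infected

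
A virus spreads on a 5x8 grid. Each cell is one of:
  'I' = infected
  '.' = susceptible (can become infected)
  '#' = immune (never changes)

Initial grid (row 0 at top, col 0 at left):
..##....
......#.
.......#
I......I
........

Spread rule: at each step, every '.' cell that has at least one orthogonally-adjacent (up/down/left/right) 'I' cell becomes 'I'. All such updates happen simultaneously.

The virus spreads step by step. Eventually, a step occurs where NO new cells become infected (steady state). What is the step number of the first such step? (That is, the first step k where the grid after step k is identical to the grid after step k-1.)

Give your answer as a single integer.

Answer: 9

Derivation:
Step 0 (initial): 2 infected
Step 1: +5 new -> 7 infected
Step 2: +7 new -> 14 infected
Step 3: +8 new -> 22 infected
Step 4: +7 new -> 29 infected
Step 5: +3 new -> 32 infected
Step 6: +2 new -> 34 infected
Step 7: +1 new -> 35 infected
Step 8: +1 new -> 36 infected
Step 9: +0 new -> 36 infected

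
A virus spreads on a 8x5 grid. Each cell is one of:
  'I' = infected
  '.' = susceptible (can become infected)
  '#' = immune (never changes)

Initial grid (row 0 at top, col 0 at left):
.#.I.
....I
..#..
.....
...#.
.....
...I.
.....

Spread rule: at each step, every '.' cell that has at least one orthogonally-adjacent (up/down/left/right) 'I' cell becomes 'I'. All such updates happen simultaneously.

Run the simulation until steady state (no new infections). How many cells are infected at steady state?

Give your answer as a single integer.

Answer: 37

Derivation:
Step 0 (initial): 3 infected
Step 1: +8 new -> 11 infected
Step 2: +8 new -> 19 infected
Step 3: +7 new -> 26 infected
Step 4: +6 new -> 32 infected
Step 5: +4 new -> 36 infected
Step 6: +1 new -> 37 infected
Step 7: +0 new -> 37 infected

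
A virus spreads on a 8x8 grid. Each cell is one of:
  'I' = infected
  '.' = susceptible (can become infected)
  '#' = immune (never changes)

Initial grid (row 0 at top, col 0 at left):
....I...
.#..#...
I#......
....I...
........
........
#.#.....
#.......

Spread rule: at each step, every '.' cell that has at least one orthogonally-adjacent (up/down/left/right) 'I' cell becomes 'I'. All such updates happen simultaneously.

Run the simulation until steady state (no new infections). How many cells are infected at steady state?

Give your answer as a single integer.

Step 0 (initial): 3 infected
Step 1: +8 new -> 11 infected
Step 2: +14 new -> 25 infected
Step 3: +14 new -> 39 infected
Step 4: +9 new -> 48 infected
Step 5: +5 new -> 53 infected
Step 6: +4 new -> 57 infected
Step 7: +1 new -> 58 infected
Step 8: +0 new -> 58 infected

Answer: 58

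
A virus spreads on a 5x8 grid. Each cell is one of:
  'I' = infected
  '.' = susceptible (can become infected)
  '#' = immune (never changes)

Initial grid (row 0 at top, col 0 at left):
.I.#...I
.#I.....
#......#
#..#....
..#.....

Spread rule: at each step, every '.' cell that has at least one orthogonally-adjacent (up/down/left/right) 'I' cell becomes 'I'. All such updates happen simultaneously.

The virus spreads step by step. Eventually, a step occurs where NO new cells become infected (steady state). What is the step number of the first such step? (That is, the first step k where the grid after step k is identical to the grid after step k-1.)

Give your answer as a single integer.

Step 0 (initial): 3 infected
Step 1: +6 new -> 9 infected
Step 2: +7 new -> 16 infected
Step 3: +5 new -> 21 infected
Step 4: +4 new -> 25 infected
Step 5: +5 new -> 30 infected
Step 6: +3 new -> 33 infected
Step 7: +0 new -> 33 infected

Answer: 7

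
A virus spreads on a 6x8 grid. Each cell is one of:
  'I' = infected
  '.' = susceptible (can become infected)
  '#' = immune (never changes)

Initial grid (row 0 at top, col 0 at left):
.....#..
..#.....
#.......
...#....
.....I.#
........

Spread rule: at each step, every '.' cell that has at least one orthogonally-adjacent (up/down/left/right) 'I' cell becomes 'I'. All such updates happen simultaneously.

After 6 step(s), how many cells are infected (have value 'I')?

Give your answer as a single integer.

Step 0 (initial): 1 infected
Step 1: +4 new -> 5 infected
Step 2: +6 new -> 11 infected
Step 3: +7 new -> 18 infected
Step 4: +7 new -> 25 infected
Step 5: +8 new -> 33 infected
Step 6: +5 new -> 38 infected

Answer: 38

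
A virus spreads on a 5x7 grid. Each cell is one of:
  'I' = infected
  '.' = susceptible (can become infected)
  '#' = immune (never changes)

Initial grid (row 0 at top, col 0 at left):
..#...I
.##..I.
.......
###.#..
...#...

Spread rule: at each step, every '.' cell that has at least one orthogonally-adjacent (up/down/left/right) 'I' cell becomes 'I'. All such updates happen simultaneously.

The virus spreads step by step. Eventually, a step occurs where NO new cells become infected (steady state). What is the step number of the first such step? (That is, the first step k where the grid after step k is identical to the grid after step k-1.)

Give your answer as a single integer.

Step 0 (initial): 2 infected
Step 1: +4 new -> 6 infected
Step 2: +5 new -> 11 infected
Step 3: +4 new -> 15 infected
Step 4: +4 new -> 19 infected
Step 5: +1 new -> 20 infected
Step 6: +1 new -> 21 infected
Step 7: +1 new -> 22 infected
Step 8: +1 new -> 23 infected
Step 9: +1 new -> 24 infected
Step 10: +0 new -> 24 infected

Answer: 10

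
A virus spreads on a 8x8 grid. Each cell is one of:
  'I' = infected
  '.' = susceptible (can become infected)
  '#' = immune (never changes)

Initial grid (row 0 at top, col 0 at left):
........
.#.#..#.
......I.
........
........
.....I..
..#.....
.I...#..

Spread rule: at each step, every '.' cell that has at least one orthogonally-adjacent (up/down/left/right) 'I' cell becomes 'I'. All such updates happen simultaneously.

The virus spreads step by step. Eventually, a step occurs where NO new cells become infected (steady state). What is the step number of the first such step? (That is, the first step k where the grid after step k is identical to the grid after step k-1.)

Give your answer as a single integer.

Step 0 (initial): 3 infected
Step 1: +10 new -> 13 infected
Step 2: +14 new -> 27 infected
Step 3: +14 new -> 41 infected
Step 4: +8 new -> 49 infected
Step 5: +5 new -> 54 infected
Step 6: +2 new -> 56 infected
Step 7: +2 new -> 58 infected
Step 8: +1 new -> 59 infected
Step 9: +0 new -> 59 infected

Answer: 9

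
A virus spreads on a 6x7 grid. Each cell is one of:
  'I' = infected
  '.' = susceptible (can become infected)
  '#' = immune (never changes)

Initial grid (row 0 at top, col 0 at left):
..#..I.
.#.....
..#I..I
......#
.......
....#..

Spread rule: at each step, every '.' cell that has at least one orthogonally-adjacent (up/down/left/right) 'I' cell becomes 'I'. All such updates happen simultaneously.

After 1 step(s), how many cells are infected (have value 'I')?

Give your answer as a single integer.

Step 0 (initial): 3 infected
Step 1: +8 new -> 11 infected

Answer: 11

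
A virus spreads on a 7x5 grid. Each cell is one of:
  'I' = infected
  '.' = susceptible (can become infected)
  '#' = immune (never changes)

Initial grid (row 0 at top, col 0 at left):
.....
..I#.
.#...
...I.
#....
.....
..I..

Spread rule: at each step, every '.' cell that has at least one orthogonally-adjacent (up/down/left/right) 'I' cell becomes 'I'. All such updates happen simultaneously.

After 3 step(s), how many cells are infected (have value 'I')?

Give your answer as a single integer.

Answer: 32

Derivation:
Step 0 (initial): 3 infected
Step 1: +10 new -> 13 infected
Step 2: +11 new -> 24 infected
Step 3: +8 new -> 32 infected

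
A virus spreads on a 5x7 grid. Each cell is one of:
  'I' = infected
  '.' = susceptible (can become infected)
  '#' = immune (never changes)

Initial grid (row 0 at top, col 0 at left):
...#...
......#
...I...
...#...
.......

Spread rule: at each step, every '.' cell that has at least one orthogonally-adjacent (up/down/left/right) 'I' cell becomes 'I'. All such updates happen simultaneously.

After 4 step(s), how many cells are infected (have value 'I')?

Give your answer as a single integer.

Answer: 28

Derivation:
Step 0 (initial): 1 infected
Step 1: +3 new -> 4 infected
Step 2: +6 new -> 10 infected
Step 3: +10 new -> 20 infected
Step 4: +8 new -> 28 infected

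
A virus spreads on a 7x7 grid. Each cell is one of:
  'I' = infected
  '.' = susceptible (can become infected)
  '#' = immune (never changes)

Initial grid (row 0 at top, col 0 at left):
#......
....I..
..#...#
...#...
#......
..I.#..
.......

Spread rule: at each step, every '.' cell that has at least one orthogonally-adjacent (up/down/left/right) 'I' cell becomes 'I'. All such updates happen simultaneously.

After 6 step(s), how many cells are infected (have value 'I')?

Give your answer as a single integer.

Answer: 43

Derivation:
Step 0 (initial): 2 infected
Step 1: +8 new -> 10 infected
Step 2: +13 new -> 23 infected
Step 3: +8 new -> 31 infected
Step 4: +7 new -> 38 infected
Step 5: +4 new -> 42 infected
Step 6: +1 new -> 43 infected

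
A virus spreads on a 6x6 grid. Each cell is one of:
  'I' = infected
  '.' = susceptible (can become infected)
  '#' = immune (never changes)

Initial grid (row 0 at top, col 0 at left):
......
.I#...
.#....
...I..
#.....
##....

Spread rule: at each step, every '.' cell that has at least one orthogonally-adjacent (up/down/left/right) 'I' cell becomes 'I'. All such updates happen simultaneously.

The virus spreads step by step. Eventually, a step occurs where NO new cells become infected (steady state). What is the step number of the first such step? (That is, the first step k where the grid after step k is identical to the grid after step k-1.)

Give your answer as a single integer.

Answer: 6

Derivation:
Step 0 (initial): 2 infected
Step 1: +6 new -> 8 infected
Step 2: +11 new -> 19 infected
Step 3: +8 new -> 27 infected
Step 4: +3 new -> 30 infected
Step 5: +1 new -> 31 infected
Step 6: +0 new -> 31 infected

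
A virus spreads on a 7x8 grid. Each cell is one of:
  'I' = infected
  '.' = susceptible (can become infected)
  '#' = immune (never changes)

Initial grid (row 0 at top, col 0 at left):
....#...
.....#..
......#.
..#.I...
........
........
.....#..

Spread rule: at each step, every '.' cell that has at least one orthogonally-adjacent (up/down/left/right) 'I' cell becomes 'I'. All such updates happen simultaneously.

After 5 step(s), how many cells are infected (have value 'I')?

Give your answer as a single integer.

Step 0 (initial): 1 infected
Step 1: +4 new -> 5 infected
Step 2: +7 new -> 12 infected
Step 3: +8 new -> 20 infected
Step 4: +9 new -> 29 infected
Step 5: +10 new -> 39 infected

Answer: 39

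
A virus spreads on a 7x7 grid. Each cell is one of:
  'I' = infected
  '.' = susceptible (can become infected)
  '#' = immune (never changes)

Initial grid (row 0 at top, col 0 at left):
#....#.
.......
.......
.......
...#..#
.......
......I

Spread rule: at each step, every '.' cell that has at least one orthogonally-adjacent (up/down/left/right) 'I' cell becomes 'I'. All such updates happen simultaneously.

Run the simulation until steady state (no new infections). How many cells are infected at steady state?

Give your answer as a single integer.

Step 0 (initial): 1 infected
Step 1: +2 new -> 3 infected
Step 2: +2 new -> 5 infected
Step 3: +3 new -> 8 infected
Step 4: +4 new -> 12 infected
Step 5: +5 new -> 17 infected
Step 6: +7 new -> 24 infected
Step 7: +6 new -> 30 infected
Step 8: +6 new -> 36 infected
Step 9: +4 new -> 40 infected
Step 10: +3 new -> 43 infected
Step 11: +2 new -> 45 infected
Step 12: +0 new -> 45 infected

Answer: 45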